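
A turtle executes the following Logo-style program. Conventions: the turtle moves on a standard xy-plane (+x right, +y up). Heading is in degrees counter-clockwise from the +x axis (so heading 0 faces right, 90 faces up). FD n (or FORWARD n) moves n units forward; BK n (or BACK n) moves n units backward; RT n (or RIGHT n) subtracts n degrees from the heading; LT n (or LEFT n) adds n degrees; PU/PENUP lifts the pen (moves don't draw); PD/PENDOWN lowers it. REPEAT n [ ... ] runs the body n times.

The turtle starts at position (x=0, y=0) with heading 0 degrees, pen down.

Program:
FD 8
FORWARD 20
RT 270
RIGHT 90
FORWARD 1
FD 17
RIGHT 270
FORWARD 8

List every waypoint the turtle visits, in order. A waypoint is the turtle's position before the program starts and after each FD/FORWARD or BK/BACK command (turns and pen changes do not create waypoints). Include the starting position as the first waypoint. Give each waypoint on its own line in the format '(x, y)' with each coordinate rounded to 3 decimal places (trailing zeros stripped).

Executing turtle program step by step:
Start: pos=(0,0), heading=0, pen down
FD 8: (0,0) -> (8,0) [heading=0, draw]
FD 20: (8,0) -> (28,0) [heading=0, draw]
RT 270: heading 0 -> 90
RT 90: heading 90 -> 0
FD 1: (28,0) -> (29,0) [heading=0, draw]
FD 17: (29,0) -> (46,0) [heading=0, draw]
RT 270: heading 0 -> 90
FD 8: (46,0) -> (46,8) [heading=90, draw]
Final: pos=(46,8), heading=90, 5 segment(s) drawn
Waypoints (6 total):
(0, 0)
(8, 0)
(28, 0)
(29, 0)
(46, 0)
(46, 8)

Answer: (0, 0)
(8, 0)
(28, 0)
(29, 0)
(46, 0)
(46, 8)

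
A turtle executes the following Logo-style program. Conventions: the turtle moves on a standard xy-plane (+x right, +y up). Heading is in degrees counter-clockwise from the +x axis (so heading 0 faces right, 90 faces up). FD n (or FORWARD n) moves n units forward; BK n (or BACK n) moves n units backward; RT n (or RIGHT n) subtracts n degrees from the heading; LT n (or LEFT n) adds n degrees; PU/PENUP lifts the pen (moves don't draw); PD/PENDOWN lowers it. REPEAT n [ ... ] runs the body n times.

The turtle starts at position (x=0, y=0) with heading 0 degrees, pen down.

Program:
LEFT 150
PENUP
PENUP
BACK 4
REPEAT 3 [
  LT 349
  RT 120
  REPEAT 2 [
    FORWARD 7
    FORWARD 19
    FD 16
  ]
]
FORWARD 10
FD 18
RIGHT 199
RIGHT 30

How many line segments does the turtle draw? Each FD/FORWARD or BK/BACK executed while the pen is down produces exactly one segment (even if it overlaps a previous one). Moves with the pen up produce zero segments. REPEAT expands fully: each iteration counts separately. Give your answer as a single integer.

Answer: 0

Derivation:
Executing turtle program step by step:
Start: pos=(0,0), heading=0, pen down
LT 150: heading 0 -> 150
PU: pen up
PU: pen up
BK 4: (0,0) -> (3.464,-2) [heading=150, move]
REPEAT 3 [
  -- iteration 1/3 --
  LT 349: heading 150 -> 139
  RT 120: heading 139 -> 19
  REPEAT 2 [
    -- iteration 1/2 --
    FD 7: (3.464,-2) -> (10.083,0.279) [heading=19, move]
    FD 19: (10.083,0.279) -> (28.048,6.465) [heading=19, move]
    FD 16: (28.048,6.465) -> (43.176,11.674) [heading=19, move]
    -- iteration 2/2 --
    FD 7: (43.176,11.674) -> (49.795,13.953) [heading=19, move]
    FD 19: (49.795,13.953) -> (67.759,20.139) [heading=19, move]
    FD 16: (67.759,20.139) -> (82.888,25.348) [heading=19, move]
  ]
  -- iteration 2/3 --
  LT 349: heading 19 -> 8
  RT 120: heading 8 -> 248
  REPEAT 2 [
    -- iteration 1/2 --
    FD 7: (82.888,25.348) -> (80.265,18.857) [heading=248, move]
    FD 19: (80.265,18.857) -> (73.148,1.241) [heading=248, move]
    FD 16: (73.148,1.241) -> (67.154,-13.594) [heading=248, move]
    -- iteration 2/2 --
    FD 7: (67.154,-13.594) -> (64.532,-20.084) [heading=248, move]
    FD 19: (64.532,-20.084) -> (57.414,-37.701) [heading=248, move]
    FD 16: (57.414,-37.701) -> (51.421,-52.536) [heading=248, move]
  ]
  -- iteration 3/3 --
  LT 349: heading 248 -> 237
  RT 120: heading 237 -> 117
  REPEAT 2 [
    -- iteration 1/2 --
    FD 7: (51.421,-52.536) -> (48.243,-46.299) [heading=117, move]
    FD 19: (48.243,-46.299) -> (39.617,-29.37) [heading=117, move]
    FD 16: (39.617,-29.37) -> (32.353,-15.113) [heading=117, move]
    -- iteration 2/2 --
    FD 7: (32.353,-15.113) -> (29.175,-8.876) [heading=117, move]
    FD 19: (29.175,-8.876) -> (20.549,8.053) [heading=117, move]
    FD 16: (20.549,8.053) -> (13.286,22.309) [heading=117, move]
  ]
]
FD 10: (13.286,22.309) -> (8.746,31.219) [heading=117, move]
FD 18: (8.746,31.219) -> (0.574,47.257) [heading=117, move]
RT 199: heading 117 -> 278
RT 30: heading 278 -> 248
Final: pos=(0.574,47.257), heading=248, 0 segment(s) drawn
Segments drawn: 0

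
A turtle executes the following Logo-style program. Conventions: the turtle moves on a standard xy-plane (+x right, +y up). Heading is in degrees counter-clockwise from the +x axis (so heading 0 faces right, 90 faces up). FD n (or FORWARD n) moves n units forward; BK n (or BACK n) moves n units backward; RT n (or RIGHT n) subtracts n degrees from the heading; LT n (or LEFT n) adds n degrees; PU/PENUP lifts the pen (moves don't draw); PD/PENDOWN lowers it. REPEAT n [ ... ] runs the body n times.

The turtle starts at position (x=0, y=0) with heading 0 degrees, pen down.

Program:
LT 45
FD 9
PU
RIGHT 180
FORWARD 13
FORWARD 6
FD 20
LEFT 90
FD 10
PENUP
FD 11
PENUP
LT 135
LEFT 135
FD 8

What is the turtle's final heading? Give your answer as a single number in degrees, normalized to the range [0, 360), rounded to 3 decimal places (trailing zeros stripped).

Answer: 225

Derivation:
Executing turtle program step by step:
Start: pos=(0,0), heading=0, pen down
LT 45: heading 0 -> 45
FD 9: (0,0) -> (6.364,6.364) [heading=45, draw]
PU: pen up
RT 180: heading 45 -> 225
FD 13: (6.364,6.364) -> (-2.828,-2.828) [heading=225, move]
FD 6: (-2.828,-2.828) -> (-7.071,-7.071) [heading=225, move]
FD 20: (-7.071,-7.071) -> (-21.213,-21.213) [heading=225, move]
LT 90: heading 225 -> 315
FD 10: (-21.213,-21.213) -> (-14.142,-28.284) [heading=315, move]
PU: pen up
FD 11: (-14.142,-28.284) -> (-6.364,-36.062) [heading=315, move]
PU: pen up
LT 135: heading 315 -> 90
LT 135: heading 90 -> 225
FD 8: (-6.364,-36.062) -> (-12.021,-41.719) [heading=225, move]
Final: pos=(-12.021,-41.719), heading=225, 1 segment(s) drawn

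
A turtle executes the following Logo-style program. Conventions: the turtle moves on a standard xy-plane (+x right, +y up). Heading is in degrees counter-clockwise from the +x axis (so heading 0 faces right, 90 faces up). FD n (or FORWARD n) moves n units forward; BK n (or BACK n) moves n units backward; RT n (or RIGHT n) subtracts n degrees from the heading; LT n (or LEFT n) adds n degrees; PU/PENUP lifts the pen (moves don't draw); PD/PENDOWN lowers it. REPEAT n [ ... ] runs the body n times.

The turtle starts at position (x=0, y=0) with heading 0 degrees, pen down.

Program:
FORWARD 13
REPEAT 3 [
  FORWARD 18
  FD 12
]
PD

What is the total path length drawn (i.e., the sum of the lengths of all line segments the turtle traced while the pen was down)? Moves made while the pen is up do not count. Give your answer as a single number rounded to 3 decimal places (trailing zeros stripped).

Executing turtle program step by step:
Start: pos=(0,0), heading=0, pen down
FD 13: (0,0) -> (13,0) [heading=0, draw]
REPEAT 3 [
  -- iteration 1/3 --
  FD 18: (13,0) -> (31,0) [heading=0, draw]
  FD 12: (31,0) -> (43,0) [heading=0, draw]
  -- iteration 2/3 --
  FD 18: (43,0) -> (61,0) [heading=0, draw]
  FD 12: (61,0) -> (73,0) [heading=0, draw]
  -- iteration 3/3 --
  FD 18: (73,0) -> (91,0) [heading=0, draw]
  FD 12: (91,0) -> (103,0) [heading=0, draw]
]
PD: pen down
Final: pos=(103,0), heading=0, 7 segment(s) drawn

Segment lengths:
  seg 1: (0,0) -> (13,0), length = 13
  seg 2: (13,0) -> (31,0), length = 18
  seg 3: (31,0) -> (43,0), length = 12
  seg 4: (43,0) -> (61,0), length = 18
  seg 5: (61,0) -> (73,0), length = 12
  seg 6: (73,0) -> (91,0), length = 18
  seg 7: (91,0) -> (103,0), length = 12
Total = 103

Answer: 103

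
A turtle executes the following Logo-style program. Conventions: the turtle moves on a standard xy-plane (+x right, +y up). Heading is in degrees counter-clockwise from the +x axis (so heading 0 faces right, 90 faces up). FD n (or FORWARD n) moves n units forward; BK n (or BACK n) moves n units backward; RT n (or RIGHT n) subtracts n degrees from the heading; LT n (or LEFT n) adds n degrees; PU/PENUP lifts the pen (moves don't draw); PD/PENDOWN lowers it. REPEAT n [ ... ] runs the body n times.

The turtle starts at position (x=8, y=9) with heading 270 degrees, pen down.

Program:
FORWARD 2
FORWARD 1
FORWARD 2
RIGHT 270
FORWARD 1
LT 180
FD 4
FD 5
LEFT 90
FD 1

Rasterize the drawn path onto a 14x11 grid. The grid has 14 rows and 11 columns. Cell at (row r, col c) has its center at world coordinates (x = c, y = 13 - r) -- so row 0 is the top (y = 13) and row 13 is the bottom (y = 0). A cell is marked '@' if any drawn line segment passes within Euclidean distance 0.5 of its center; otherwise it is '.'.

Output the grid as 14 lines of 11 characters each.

Segment 0: (8,9) -> (8,7)
Segment 1: (8,7) -> (8,6)
Segment 2: (8,6) -> (8,4)
Segment 3: (8,4) -> (9,4)
Segment 4: (9,4) -> (5,4)
Segment 5: (5,4) -> (0,4)
Segment 6: (0,4) -> (-0,3)

Answer: ...........
...........
...........
...........
........@..
........@..
........@..
........@..
........@..
@@@@@@@@@@.
@..........
...........
...........
...........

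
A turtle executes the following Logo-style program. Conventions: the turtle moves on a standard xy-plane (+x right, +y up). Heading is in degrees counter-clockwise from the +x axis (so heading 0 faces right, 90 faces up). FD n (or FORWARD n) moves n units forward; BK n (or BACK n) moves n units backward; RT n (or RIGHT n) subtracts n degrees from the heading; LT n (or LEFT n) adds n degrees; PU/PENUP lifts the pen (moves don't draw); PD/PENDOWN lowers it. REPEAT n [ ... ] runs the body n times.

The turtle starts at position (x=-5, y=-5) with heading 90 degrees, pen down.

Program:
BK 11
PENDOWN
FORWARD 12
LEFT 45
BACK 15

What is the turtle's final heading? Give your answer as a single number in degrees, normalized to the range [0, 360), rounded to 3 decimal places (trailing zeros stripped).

Answer: 135

Derivation:
Executing turtle program step by step:
Start: pos=(-5,-5), heading=90, pen down
BK 11: (-5,-5) -> (-5,-16) [heading=90, draw]
PD: pen down
FD 12: (-5,-16) -> (-5,-4) [heading=90, draw]
LT 45: heading 90 -> 135
BK 15: (-5,-4) -> (5.607,-14.607) [heading=135, draw]
Final: pos=(5.607,-14.607), heading=135, 3 segment(s) drawn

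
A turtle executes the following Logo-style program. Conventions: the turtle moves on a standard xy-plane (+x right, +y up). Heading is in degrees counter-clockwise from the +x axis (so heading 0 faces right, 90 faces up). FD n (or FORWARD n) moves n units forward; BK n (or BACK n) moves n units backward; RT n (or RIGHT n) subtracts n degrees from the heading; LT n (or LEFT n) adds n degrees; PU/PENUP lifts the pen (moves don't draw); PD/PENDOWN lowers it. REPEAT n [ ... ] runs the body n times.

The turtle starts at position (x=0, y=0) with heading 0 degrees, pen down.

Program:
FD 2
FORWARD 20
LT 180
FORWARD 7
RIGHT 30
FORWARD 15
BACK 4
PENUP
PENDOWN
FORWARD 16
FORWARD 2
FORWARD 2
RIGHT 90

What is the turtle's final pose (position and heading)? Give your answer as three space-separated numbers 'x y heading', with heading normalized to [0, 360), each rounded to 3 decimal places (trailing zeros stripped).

Answer: -11.847 15.5 60

Derivation:
Executing turtle program step by step:
Start: pos=(0,0), heading=0, pen down
FD 2: (0,0) -> (2,0) [heading=0, draw]
FD 20: (2,0) -> (22,0) [heading=0, draw]
LT 180: heading 0 -> 180
FD 7: (22,0) -> (15,0) [heading=180, draw]
RT 30: heading 180 -> 150
FD 15: (15,0) -> (2.01,7.5) [heading=150, draw]
BK 4: (2.01,7.5) -> (5.474,5.5) [heading=150, draw]
PU: pen up
PD: pen down
FD 16: (5.474,5.5) -> (-8.383,13.5) [heading=150, draw]
FD 2: (-8.383,13.5) -> (-10.115,14.5) [heading=150, draw]
FD 2: (-10.115,14.5) -> (-11.847,15.5) [heading=150, draw]
RT 90: heading 150 -> 60
Final: pos=(-11.847,15.5), heading=60, 8 segment(s) drawn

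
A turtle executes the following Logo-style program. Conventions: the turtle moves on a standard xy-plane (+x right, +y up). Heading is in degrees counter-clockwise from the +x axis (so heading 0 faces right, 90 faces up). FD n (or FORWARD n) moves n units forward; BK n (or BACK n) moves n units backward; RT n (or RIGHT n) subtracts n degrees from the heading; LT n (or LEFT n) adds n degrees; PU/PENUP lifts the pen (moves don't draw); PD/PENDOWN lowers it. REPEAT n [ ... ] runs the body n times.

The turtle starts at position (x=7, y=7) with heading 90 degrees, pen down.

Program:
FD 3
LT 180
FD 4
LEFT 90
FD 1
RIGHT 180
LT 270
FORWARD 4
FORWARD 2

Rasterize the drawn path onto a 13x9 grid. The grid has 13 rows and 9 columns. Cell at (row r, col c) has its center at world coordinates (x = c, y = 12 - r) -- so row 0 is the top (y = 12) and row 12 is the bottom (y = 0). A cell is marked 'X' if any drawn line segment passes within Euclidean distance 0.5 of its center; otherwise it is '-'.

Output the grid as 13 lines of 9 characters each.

Segment 0: (7,7) -> (7,10)
Segment 1: (7,10) -> (7,6)
Segment 2: (7,6) -> (8,6)
Segment 3: (8,6) -> (8,10)
Segment 4: (8,10) -> (8,12)

Answer: --------X
--------X
-------XX
-------XX
-------XX
-------XX
-------XX
---------
---------
---------
---------
---------
---------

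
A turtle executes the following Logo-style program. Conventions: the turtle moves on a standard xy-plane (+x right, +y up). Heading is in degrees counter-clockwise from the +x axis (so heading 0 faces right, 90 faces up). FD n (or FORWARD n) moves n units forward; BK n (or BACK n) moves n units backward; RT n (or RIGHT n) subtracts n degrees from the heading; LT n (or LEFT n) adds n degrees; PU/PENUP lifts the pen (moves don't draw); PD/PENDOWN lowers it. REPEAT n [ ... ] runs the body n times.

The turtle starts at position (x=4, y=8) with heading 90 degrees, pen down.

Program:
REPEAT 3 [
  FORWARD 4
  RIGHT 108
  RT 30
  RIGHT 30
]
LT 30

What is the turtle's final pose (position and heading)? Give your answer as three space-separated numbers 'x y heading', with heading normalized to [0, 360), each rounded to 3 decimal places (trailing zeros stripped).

Executing turtle program step by step:
Start: pos=(4,8), heading=90, pen down
REPEAT 3 [
  -- iteration 1/3 --
  FD 4: (4,8) -> (4,12) [heading=90, draw]
  RT 108: heading 90 -> 342
  RT 30: heading 342 -> 312
  RT 30: heading 312 -> 282
  -- iteration 2/3 --
  FD 4: (4,12) -> (4.832,8.087) [heading=282, draw]
  RT 108: heading 282 -> 174
  RT 30: heading 174 -> 144
  RT 30: heading 144 -> 114
  -- iteration 3/3 --
  FD 4: (4.832,8.087) -> (3.205,11.742) [heading=114, draw]
  RT 108: heading 114 -> 6
  RT 30: heading 6 -> 336
  RT 30: heading 336 -> 306
]
LT 30: heading 306 -> 336
Final: pos=(3.205,11.742), heading=336, 3 segment(s) drawn

Answer: 3.205 11.742 336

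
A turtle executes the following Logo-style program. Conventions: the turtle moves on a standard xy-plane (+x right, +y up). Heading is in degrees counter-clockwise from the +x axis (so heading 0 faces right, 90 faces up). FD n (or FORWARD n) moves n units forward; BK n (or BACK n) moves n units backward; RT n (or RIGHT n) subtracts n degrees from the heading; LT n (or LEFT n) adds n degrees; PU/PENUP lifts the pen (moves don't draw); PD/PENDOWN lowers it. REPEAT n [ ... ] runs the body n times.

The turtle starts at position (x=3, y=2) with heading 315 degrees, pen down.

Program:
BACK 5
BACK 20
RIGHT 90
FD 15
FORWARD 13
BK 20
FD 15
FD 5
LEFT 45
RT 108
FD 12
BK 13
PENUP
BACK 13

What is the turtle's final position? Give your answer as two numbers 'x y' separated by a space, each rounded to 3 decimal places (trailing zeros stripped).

Executing turtle program step by step:
Start: pos=(3,2), heading=315, pen down
BK 5: (3,2) -> (-0.536,5.536) [heading=315, draw]
BK 20: (-0.536,5.536) -> (-14.678,19.678) [heading=315, draw]
RT 90: heading 315 -> 225
FD 15: (-14.678,19.678) -> (-25.284,9.071) [heading=225, draw]
FD 13: (-25.284,9.071) -> (-34.477,-0.121) [heading=225, draw]
BK 20: (-34.477,-0.121) -> (-20.335,14.021) [heading=225, draw]
FD 15: (-20.335,14.021) -> (-30.941,3.414) [heading=225, draw]
FD 5: (-30.941,3.414) -> (-34.477,-0.121) [heading=225, draw]
LT 45: heading 225 -> 270
RT 108: heading 270 -> 162
FD 12: (-34.477,-0.121) -> (-45.889,3.587) [heading=162, draw]
BK 13: (-45.889,3.587) -> (-33.526,-0.43) [heading=162, draw]
PU: pen up
BK 13: (-33.526,-0.43) -> (-21.162,-4.448) [heading=162, move]
Final: pos=(-21.162,-4.448), heading=162, 9 segment(s) drawn

Answer: -21.162 -4.448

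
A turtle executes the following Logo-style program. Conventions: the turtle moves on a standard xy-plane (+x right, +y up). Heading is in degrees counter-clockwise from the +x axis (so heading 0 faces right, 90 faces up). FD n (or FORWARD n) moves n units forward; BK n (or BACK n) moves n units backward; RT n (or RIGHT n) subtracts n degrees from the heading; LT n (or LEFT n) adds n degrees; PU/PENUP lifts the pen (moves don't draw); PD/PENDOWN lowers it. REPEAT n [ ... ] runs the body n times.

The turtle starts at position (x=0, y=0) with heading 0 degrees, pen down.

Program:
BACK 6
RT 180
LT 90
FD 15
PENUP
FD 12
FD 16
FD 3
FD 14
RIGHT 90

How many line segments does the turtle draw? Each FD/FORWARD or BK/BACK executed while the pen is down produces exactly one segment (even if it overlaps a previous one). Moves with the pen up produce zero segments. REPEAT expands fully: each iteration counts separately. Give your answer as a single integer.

Answer: 2

Derivation:
Executing turtle program step by step:
Start: pos=(0,0), heading=0, pen down
BK 6: (0,0) -> (-6,0) [heading=0, draw]
RT 180: heading 0 -> 180
LT 90: heading 180 -> 270
FD 15: (-6,0) -> (-6,-15) [heading=270, draw]
PU: pen up
FD 12: (-6,-15) -> (-6,-27) [heading=270, move]
FD 16: (-6,-27) -> (-6,-43) [heading=270, move]
FD 3: (-6,-43) -> (-6,-46) [heading=270, move]
FD 14: (-6,-46) -> (-6,-60) [heading=270, move]
RT 90: heading 270 -> 180
Final: pos=(-6,-60), heading=180, 2 segment(s) drawn
Segments drawn: 2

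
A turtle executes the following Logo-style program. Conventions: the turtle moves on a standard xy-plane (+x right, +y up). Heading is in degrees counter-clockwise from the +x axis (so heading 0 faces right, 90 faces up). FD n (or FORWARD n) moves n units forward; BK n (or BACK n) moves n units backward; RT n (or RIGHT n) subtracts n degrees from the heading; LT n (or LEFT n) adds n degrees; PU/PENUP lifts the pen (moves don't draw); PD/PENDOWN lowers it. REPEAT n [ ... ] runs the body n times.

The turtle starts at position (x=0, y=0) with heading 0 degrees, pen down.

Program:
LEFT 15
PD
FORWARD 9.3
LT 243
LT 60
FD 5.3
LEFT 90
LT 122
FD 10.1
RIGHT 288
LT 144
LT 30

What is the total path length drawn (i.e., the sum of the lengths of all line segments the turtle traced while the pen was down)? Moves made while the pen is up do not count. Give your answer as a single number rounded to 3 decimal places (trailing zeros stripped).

Answer: 24.7

Derivation:
Executing turtle program step by step:
Start: pos=(0,0), heading=0, pen down
LT 15: heading 0 -> 15
PD: pen down
FD 9.3: (0,0) -> (8.983,2.407) [heading=15, draw]
LT 243: heading 15 -> 258
LT 60: heading 258 -> 318
FD 5.3: (8.983,2.407) -> (12.922,-1.139) [heading=318, draw]
LT 90: heading 318 -> 48
LT 122: heading 48 -> 170
FD 10.1: (12.922,-1.139) -> (2.975,0.614) [heading=170, draw]
RT 288: heading 170 -> 242
LT 144: heading 242 -> 26
LT 30: heading 26 -> 56
Final: pos=(2.975,0.614), heading=56, 3 segment(s) drawn

Segment lengths:
  seg 1: (0,0) -> (8.983,2.407), length = 9.3
  seg 2: (8.983,2.407) -> (12.922,-1.139), length = 5.3
  seg 3: (12.922,-1.139) -> (2.975,0.614), length = 10.1
Total = 24.7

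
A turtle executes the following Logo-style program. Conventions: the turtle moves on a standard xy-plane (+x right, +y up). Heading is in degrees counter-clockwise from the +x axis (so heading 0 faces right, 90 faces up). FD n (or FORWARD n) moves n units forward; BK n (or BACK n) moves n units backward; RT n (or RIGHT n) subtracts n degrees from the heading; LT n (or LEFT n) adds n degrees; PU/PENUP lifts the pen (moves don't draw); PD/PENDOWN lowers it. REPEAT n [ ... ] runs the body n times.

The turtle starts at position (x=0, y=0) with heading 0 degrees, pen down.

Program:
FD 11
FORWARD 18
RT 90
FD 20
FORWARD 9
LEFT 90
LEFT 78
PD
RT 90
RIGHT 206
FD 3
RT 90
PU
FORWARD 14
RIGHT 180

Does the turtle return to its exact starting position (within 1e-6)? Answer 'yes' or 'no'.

Executing turtle program step by step:
Start: pos=(0,0), heading=0, pen down
FD 11: (0,0) -> (11,0) [heading=0, draw]
FD 18: (11,0) -> (29,0) [heading=0, draw]
RT 90: heading 0 -> 270
FD 20: (29,0) -> (29,-20) [heading=270, draw]
FD 9: (29,-20) -> (29,-29) [heading=270, draw]
LT 90: heading 270 -> 0
LT 78: heading 0 -> 78
PD: pen down
RT 90: heading 78 -> 348
RT 206: heading 348 -> 142
FD 3: (29,-29) -> (26.636,-27.153) [heading=142, draw]
RT 90: heading 142 -> 52
PU: pen up
FD 14: (26.636,-27.153) -> (35.255,-16.121) [heading=52, move]
RT 180: heading 52 -> 232
Final: pos=(35.255,-16.121), heading=232, 5 segment(s) drawn

Start position: (0, 0)
Final position: (35.255, -16.121)
Distance = 38.766; >= 1e-6 -> NOT closed

Answer: no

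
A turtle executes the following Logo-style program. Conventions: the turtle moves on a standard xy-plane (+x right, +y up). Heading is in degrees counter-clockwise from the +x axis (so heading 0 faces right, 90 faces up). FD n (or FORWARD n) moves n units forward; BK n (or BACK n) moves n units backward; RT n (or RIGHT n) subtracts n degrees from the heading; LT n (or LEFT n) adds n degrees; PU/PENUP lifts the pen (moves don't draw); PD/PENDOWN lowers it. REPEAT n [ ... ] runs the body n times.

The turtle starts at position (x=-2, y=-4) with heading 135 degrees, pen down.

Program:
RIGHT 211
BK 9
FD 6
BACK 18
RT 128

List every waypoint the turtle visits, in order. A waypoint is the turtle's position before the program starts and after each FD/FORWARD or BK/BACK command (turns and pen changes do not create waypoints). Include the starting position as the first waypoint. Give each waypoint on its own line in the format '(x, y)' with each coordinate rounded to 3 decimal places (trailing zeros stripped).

Answer: (-2, -4)
(-4.177, 4.733)
(-2.726, -1.089)
(-7.08, 16.376)

Derivation:
Executing turtle program step by step:
Start: pos=(-2,-4), heading=135, pen down
RT 211: heading 135 -> 284
BK 9: (-2,-4) -> (-4.177,4.733) [heading=284, draw]
FD 6: (-4.177,4.733) -> (-2.726,-1.089) [heading=284, draw]
BK 18: (-2.726,-1.089) -> (-7.08,16.376) [heading=284, draw]
RT 128: heading 284 -> 156
Final: pos=(-7.08,16.376), heading=156, 3 segment(s) drawn
Waypoints (4 total):
(-2, -4)
(-4.177, 4.733)
(-2.726, -1.089)
(-7.08, 16.376)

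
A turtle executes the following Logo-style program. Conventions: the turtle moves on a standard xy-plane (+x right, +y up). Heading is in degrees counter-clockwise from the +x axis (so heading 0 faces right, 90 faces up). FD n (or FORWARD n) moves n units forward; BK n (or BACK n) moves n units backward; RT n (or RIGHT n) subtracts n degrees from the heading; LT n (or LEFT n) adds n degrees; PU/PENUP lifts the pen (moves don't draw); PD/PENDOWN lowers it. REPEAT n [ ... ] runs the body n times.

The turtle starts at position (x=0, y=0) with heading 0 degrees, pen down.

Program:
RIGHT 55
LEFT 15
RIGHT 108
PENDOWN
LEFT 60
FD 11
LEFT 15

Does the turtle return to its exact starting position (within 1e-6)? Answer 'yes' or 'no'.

Executing turtle program step by step:
Start: pos=(0,0), heading=0, pen down
RT 55: heading 0 -> 305
LT 15: heading 305 -> 320
RT 108: heading 320 -> 212
PD: pen down
LT 60: heading 212 -> 272
FD 11: (0,0) -> (0.384,-10.993) [heading=272, draw]
LT 15: heading 272 -> 287
Final: pos=(0.384,-10.993), heading=287, 1 segment(s) drawn

Start position: (0, 0)
Final position: (0.384, -10.993)
Distance = 11; >= 1e-6 -> NOT closed

Answer: no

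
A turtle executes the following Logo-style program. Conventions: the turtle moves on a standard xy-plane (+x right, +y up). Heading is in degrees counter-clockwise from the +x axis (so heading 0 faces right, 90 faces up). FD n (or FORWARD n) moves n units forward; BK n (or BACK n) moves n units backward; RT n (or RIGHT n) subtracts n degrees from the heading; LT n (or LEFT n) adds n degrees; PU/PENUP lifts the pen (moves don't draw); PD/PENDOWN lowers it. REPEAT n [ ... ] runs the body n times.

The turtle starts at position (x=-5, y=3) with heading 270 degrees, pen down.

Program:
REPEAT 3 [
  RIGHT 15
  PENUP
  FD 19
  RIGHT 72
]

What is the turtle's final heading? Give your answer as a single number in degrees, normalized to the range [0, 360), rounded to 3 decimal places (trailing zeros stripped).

Answer: 9

Derivation:
Executing turtle program step by step:
Start: pos=(-5,3), heading=270, pen down
REPEAT 3 [
  -- iteration 1/3 --
  RT 15: heading 270 -> 255
  PU: pen up
  FD 19: (-5,3) -> (-9.918,-15.353) [heading=255, move]
  RT 72: heading 255 -> 183
  -- iteration 2/3 --
  RT 15: heading 183 -> 168
  PU: pen up
  FD 19: (-9.918,-15.353) -> (-28.502,-11.402) [heading=168, move]
  RT 72: heading 168 -> 96
  -- iteration 3/3 --
  RT 15: heading 96 -> 81
  PU: pen up
  FD 19: (-28.502,-11.402) -> (-25.53,7.364) [heading=81, move]
  RT 72: heading 81 -> 9
]
Final: pos=(-25.53,7.364), heading=9, 0 segment(s) drawn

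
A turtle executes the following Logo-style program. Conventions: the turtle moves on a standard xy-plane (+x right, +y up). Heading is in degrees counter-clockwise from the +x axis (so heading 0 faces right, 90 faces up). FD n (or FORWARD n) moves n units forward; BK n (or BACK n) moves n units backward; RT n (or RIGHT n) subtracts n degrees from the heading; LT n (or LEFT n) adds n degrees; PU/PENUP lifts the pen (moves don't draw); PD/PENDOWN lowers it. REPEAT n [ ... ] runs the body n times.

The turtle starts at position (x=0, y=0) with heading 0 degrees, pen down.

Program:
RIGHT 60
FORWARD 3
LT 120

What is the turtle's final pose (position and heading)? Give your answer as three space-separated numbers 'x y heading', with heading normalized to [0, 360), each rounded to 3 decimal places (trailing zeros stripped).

Executing turtle program step by step:
Start: pos=(0,0), heading=0, pen down
RT 60: heading 0 -> 300
FD 3: (0,0) -> (1.5,-2.598) [heading=300, draw]
LT 120: heading 300 -> 60
Final: pos=(1.5,-2.598), heading=60, 1 segment(s) drawn

Answer: 1.5 -2.598 60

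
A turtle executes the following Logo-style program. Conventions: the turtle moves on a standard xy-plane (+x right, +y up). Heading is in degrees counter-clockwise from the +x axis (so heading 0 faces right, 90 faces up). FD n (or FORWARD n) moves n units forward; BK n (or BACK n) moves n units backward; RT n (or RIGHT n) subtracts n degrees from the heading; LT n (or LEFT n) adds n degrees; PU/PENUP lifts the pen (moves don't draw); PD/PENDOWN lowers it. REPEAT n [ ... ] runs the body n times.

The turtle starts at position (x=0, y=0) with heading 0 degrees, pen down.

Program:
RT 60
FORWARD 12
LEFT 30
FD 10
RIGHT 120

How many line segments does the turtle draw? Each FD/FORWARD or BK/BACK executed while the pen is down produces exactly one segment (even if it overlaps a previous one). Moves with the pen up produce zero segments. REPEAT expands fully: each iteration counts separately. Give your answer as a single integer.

Executing turtle program step by step:
Start: pos=(0,0), heading=0, pen down
RT 60: heading 0 -> 300
FD 12: (0,0) -> (6,-10.392) [heading=300, draw]
LT 30: heading 300 -> 330
FD 10: (6,-10.392) -> (14.66,-15.392) [heading=330, draw]
RT 120: heading 330 -> 210
Final: pos=(14.66,-15.392), heading=210, 2 segment(s) drawn
Segments drawn: 2

Answer: 2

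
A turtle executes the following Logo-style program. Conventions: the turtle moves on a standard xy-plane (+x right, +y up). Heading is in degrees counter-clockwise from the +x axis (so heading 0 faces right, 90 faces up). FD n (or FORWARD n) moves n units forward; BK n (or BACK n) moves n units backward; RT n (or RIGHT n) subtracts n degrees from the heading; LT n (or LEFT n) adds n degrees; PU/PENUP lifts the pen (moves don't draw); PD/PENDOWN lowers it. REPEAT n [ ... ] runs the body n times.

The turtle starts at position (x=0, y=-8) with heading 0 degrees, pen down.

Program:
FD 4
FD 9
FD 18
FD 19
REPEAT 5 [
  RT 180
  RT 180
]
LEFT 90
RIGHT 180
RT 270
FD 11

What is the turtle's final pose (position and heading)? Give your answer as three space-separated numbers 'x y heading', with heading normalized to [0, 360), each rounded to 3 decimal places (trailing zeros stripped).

Executing turtle program step by step:
Start: pos=(0,-8), heading=0, pen down
FD 4: (0,-8) -> (4,-8) [heading=0, draw]
FD 9: (4,-8) -> (13,-8) [heading=0, draw]
FD 18: (13,-8) -> (31,-8) [heading=0, draw]
FD 19: (31,-8) -> (50,-8) [heading=0, draw]
REPEAT 5 [
  -- iteration 1/5 --
  RT 180: heading 0 -> 180
  RT 180: heading 180 -> 0
  -- iteration 2/5 --
  RT 180: heading 0 -> 180
  RT 180: heading 180 -> 0
  -- iteration 3/5 --
  RT 180: heading 0 -> 180
  RT 180: heading 180 -> 0
  -- iteration 4/5 --
  RT 180: heading 0 -> 180
  RT 180: heading 180 -> 0
  -- iteration 5/5 --
  RT 180: heading 0 -> 180
  RT 180: heading 180 -> 0
]
LT 90: heading 0 -> 90
RT 180: heading 90 -> 270
RT 270: heading 270 -> 0
FD 11: (50,-8) -> (61,-8) [heading=0, draw]
Final: pos=(61,-8), heading=0, 5 segment(s) drawn

Answer: 61 -8 0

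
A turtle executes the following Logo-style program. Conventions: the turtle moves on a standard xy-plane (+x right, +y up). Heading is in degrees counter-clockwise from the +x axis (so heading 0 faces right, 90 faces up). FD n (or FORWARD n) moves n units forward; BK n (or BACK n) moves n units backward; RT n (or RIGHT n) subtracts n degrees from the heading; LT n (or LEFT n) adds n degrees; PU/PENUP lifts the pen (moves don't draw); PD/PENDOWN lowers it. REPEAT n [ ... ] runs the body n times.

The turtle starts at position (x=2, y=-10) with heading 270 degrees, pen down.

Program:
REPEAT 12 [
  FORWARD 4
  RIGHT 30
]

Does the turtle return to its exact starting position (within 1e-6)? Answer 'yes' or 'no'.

Answer: yes

Derivation:
Executing turtle program step by step:
Start: pos=(2,-10), heading=270, pen down
REPEAT 12 [
  -- iteration 1/12 --
  FD 4: (2,-10) -> (2,-14) [heading=270, draw]
  RT 30: heading 270 -> 240
  -- iteration 2/12 --
  FD 4: (2,-14) -> (0,-17.464) [heading=240, draw]
  RT 30: heading 240 -> 210
  -- iteration 3/12 --
  FD 4: (0,-17.464) -> (-3.464,-19.464) [heading=210, draw]
  RT 30: heading 210 -> 180
  -- iteration 4/12 --
  FD 4: (-3.464,-19.464) -> (-7.464,-19.464) [heading=180, draw]
  RT 30: heading 180 -> 150
  -- iteration 5/12 --
  FD 4: (-7.464,-19.464) -> (-10.928,-17.464) [heading=150, draw]
  RT 30: heading 150 -> 120
  -- iteration 6/12 --
  FD 4: (-10.928,-17.464) -> (-12.928,-14) [heading=120, draw]
  RT 30: heading 120 -> 90
  -- iteration 7/12 --
  FD 4: (-12.928,-14) -> (-12.928,-10) [heading=90, draw]
  RT 30: heading 90 -> 60
  -- iteration 8/12 --
  FD 4: (-12.928,-10) -> (-10.928,-6.536) [heading=60, draw]
  RT 30: heading 60 -> 30
  -- iteration 9/12 --
  FD 4: (-10.928,-6.536) -> (-7.464,-4.536) [heading=30, draw]
  RT 30: heading 30 -> 0
  -- iteration 10/12 --
  FD 4: (-7.464,-4.536) -> (-3.464,-4.536) [heading=0, draw]
  RT 30: heading 0 -> 330
  -- iteration 11/12 --
  FD 4: (-3.464,-4.536) -> (0,-6.536) [heading=330, draw]
  RT 30: heading 330 -> 300
  -- iteration 12/12 --
  FD 4: (0,-6.536) -> (2,-10) [heading=300, draw]
  RT 30: heading 300 -> 270
]
Final: pos=(2,-10), heading=270, 12 segment(s) drawn

Start position: (2, -10)
Final position: (2, -10)
Distance = 0; < 1e-6 -> CLOSED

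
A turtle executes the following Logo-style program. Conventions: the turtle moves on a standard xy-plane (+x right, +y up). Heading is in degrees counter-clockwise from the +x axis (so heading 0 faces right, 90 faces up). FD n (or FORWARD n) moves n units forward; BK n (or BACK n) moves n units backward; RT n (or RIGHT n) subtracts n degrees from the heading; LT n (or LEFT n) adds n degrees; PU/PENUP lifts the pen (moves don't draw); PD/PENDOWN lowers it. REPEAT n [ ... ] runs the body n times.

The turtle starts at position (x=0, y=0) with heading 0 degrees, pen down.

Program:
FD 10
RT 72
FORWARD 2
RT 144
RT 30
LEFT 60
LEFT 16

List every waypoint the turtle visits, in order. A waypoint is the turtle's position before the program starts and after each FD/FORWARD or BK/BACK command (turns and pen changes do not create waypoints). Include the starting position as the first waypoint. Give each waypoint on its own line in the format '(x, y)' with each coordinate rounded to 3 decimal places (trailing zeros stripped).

Executing turtle program step by step:
Start: pos=(0,0), heading=0, pen down
FD 10: (0,0) -> (10,0) [heading=0, draw]
RT 72: heading 0 -> 288
FD 2: (10,0) -> (10.618,-1.902) [heading=288, draw]
RT 144: heading 288 -> 144
RT 30: heading 144 -> 114
LT 60: heading 114 -> 174
LT 16: heading 174 -> 190
Final: pos=(10.618,-1.902), heading=190, 2 segment(s) drawn
Waypoints (3 total):
(0, 0)
(10, 0)
(10.618, -1.902)

Answer: (0, 0)
(10, 0)
(10.618, -1.902)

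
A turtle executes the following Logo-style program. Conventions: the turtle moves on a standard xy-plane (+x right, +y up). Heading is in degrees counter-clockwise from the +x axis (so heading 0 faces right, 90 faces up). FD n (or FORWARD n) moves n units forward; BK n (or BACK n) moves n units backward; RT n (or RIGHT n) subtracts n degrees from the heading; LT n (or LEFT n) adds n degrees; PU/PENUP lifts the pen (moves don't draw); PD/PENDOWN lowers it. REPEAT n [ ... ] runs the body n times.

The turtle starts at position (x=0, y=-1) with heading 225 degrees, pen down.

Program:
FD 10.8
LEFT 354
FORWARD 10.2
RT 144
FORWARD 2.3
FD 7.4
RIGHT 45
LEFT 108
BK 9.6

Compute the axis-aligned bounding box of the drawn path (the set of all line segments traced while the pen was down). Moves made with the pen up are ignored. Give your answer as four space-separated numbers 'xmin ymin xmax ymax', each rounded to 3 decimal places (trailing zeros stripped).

Answer: -15.564 -15.056 0 -1

Derivation:
Executing turtle program step by step:
Start: pos=(0,-1), heading=225, pen down
FD 10.8: (0,-1) -> (-7.637,-8.637) [heading=225, draw]
LT 354: heading 225 -> 219
FD 10.2: (-7.637,-8.637) -> (-15.564,-15.056) [heading=219, draw]
RT 144: heading 219 -> 75
FD 2.3: (-15.564,-15.056) -> (-14.968,-12.834) [heading=75, draw]
FD 7.4: (-14.968,-12.834) -> (-13.053,-5.686) [heading=75, draw]
RT 45: heading 75 -> 30
LT 108: heading 30 -> 138
BK 9.6: (-13.053,-5.686) -> (-5.919,-12.11) [heading=138, draw]
Final: pos=(-5.919,-12.11), heading=138, 5 segment(s) drawn

Segment endpoints: x in {-15.564, -14.968, -13.053, -7.637, -5.919, 0}, y in {-15.056, -12.834, -12.11, -8.637, -5.686, -1}
xmin=-15.564, ymin=-15.056, xmax=0, ymax=-1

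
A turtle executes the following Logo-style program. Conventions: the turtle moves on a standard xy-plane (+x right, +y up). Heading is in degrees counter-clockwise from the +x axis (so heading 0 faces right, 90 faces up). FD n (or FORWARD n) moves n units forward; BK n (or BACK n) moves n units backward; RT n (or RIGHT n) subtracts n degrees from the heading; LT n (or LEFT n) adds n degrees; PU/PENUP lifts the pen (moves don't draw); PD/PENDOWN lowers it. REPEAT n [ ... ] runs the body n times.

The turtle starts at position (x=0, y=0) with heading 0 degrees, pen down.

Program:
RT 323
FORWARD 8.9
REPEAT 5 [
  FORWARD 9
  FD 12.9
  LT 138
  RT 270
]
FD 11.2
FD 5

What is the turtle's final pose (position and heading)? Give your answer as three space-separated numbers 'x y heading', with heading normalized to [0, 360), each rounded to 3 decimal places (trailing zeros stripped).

Answer: 13.308 12.669 97

Derivation:
Executing turtle program step by step:
Start: pos=(0,0), heading=0, pen down
RT 323: heading 0 -> 37
FD 8.9: (0,0) -> (7.108,5.356) [heading=37, draw]
REPEAT 5 [
  -- iteration 1/5 --
  FD 9: (7.108,5.356) -> (14.296,10.772) [heading=37, draw]
  FD 12.9: (14.296,10.772) -> (24.598,18.536) [heading=37, draw]
  LT 138: heading 37 -> 175
  RT 270: heading 175 -> 265
  -- iteration 2/5 --
  FD 9: (24.598,18.536) -> (23.814,9.57) [heading=265, draw]
  FD 12.9: (23.814,9.57) -> (22.689,-3.281) [heading=265, draw]
  LT 138: heading 265 -> 43
  RT 270: heading 43 -> 133
  -- iteration 3/5 --
  FD 9: (22.689,-3.281) -> (16.551,3.301) [heading=133, draw]
  FD 12.9: (16.551,3.301) -> (7.753,12.736) [heading=133, draw]
  LT 138: heading 133 -> 271
  RT 270: heading 271 -> 1
  -- iteration 4/5 --
  FD 9: (7.753,12.736) -> (16.752,12.893) [heading=1, draw]
  FD 12.9: (16.752,12.893) -> (29.65,13.118) [heading=1, draw]
  LT 138: heading 1 -> 139
  RT 270: heading 139 -> 229
  -- iteration 5/5 --
  FD 9: (29.65,13.118) -> (23.746,6.326) [heading=229, draw]
  FD 12.9: (23.746,6.326) -> (15.282,-3.41) [heading=229, draw]
  LT 138: heading 229 -> 7
  RT 270: heading 7 -> 97
]
FD 11.2: (15.282,-3.41) -> (13.918,7.706) [heading=97, draw]
FD 5: (13.918,7.706) -> (13.308,12.669) [heading=97, draw]
Final: pos=(13.308,12.669), heading=97, 13 segment(s) drawn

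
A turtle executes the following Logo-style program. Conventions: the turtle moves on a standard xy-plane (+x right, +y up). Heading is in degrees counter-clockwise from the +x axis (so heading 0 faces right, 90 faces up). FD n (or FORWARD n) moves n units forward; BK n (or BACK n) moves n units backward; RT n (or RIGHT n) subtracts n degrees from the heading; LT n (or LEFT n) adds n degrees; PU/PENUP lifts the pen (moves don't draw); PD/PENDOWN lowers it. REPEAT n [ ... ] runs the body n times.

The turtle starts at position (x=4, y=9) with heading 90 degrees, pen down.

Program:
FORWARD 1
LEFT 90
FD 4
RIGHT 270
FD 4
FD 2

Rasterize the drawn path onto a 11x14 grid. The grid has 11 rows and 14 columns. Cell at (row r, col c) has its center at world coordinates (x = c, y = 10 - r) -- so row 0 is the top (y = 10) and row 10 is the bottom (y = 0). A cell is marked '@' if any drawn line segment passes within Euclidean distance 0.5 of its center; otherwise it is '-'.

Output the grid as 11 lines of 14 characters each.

Answer: @@@@@---------
@---@---------
@-------------
@-------------
@-------------
@-------------
@-------------
--------------
--------------
--------------
--------------

Derivation:
Segment 0: (4,9) -> (4,10)
Segment 1: (4,10) -> (0,10)
Segment 2: (0,10) -> (0,6)
Segment 3: (0,6) -> (0,4)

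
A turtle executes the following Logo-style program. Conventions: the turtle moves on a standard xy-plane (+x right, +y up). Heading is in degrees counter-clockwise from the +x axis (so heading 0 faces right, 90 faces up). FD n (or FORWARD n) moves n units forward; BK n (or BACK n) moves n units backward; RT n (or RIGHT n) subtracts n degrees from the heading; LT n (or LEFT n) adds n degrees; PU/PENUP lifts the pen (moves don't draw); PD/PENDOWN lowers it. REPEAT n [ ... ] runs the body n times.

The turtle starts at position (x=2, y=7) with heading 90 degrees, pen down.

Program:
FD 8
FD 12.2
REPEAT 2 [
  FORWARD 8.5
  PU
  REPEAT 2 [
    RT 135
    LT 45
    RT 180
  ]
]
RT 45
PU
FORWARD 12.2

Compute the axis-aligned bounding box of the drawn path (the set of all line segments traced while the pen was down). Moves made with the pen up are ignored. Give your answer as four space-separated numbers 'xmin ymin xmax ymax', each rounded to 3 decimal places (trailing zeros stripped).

Executing turtle program step by step:
Start: pos=(2,7), heading=90, pen down
FD 8: (2,7) -> (2,15) [heading=90, draw]
FD 12.2: (2,15) -> (2,27.2) [heading=90, draw]
REPEAT 2 [
  -- iteration 1/2 --
  FD 8.5: (2,27.2) -> (2,35.7) [heading=90, draw]
  PU: pen up
  REPEAT 2 [
    -- iteration 1/2 --
    RT 135: heading 90 -> 315
    LT 45: heading 315 -> 0
    RT 180: heading 0 -> 180
    -- iteration 2/2 --
    RT 135: heading 180 -> 45
    LT 45: heading 45 -> 90
    RT 180: heading 90 -> 270
  ]
  -- iteration 2/2 --
  FD 8.5: (2,35.7) -> (2,27.2) [heading=270, move]
  PU: pen up
  REPEAT 2 [
    -- iteration 1/2 --
    RT 135: heading 270 -> 135
    LT 45: heading 135 -> 180
    RT 180: heading 180 -> 0
    -- iteration 2/2 --
    RT 135: heading 0 -> 225
    LT 45: heading 225 -> 270
    RT 180: heading 270 -> 90
  ]
]
RT 45: heading 90 -> 45
PU: pen up
FD 12.2: (2,27.2) -> (10.627,35.827) [heading=45, move]
Final: pos=(10.627,35.827), heading=45, 3 segment(s) drawn

Segment endpoints: x in {2, 2, 2, 2}, y in {7, 15, 27.2, 35.7}
xmin=2, ymin=7, xmax=2, ymax=35.7

Answer: 2 7 2 35.7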